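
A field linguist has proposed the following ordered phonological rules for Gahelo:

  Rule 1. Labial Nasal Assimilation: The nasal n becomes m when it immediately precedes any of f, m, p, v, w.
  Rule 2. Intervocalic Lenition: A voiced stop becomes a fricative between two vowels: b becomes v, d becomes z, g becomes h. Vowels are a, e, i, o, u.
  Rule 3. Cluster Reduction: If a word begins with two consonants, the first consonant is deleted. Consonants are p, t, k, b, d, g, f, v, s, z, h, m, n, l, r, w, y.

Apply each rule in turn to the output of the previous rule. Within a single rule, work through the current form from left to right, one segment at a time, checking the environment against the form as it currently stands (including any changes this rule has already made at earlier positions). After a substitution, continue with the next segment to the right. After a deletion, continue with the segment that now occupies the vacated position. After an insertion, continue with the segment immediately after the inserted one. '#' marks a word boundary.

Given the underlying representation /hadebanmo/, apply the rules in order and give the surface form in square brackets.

[hazevammo]

Rule 1 Labial Nasal Assimilation: [hadebanmo] → [hadebammo]
Rule 2 Intervocalic Lenition: [hadebammo] → [hazevammo]
Rule 3 Cluster Reduction: no change — [hazevammo]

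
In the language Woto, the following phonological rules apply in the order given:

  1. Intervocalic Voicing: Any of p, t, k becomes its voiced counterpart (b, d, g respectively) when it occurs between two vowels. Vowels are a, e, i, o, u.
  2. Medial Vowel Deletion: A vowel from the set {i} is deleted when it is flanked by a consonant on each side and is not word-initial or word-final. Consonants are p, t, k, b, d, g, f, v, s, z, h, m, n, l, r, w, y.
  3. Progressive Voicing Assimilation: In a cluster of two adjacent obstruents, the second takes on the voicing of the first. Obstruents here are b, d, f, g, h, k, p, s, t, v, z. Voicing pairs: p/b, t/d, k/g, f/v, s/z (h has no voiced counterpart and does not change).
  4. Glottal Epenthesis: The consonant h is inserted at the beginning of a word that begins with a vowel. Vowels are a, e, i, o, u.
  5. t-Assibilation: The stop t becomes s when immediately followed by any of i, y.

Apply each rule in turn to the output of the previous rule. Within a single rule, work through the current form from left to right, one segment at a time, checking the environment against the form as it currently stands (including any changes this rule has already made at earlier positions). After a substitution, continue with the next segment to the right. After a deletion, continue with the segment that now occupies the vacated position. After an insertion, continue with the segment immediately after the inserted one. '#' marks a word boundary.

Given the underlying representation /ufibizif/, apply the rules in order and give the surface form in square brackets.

1 Intervocalic Voicing: no change — [ufibizif]
2 Medial Vowel Deletion: [ufibizif] → [ufbzf]
3 Progressive Voicing Assimilation: [ufbzf] → [ufpsf]
4 Glottal Epenthesis: [ufpsf] → [hufpsf]
5 t-Assibilation: no change — [hufpsf]

[hufpsf]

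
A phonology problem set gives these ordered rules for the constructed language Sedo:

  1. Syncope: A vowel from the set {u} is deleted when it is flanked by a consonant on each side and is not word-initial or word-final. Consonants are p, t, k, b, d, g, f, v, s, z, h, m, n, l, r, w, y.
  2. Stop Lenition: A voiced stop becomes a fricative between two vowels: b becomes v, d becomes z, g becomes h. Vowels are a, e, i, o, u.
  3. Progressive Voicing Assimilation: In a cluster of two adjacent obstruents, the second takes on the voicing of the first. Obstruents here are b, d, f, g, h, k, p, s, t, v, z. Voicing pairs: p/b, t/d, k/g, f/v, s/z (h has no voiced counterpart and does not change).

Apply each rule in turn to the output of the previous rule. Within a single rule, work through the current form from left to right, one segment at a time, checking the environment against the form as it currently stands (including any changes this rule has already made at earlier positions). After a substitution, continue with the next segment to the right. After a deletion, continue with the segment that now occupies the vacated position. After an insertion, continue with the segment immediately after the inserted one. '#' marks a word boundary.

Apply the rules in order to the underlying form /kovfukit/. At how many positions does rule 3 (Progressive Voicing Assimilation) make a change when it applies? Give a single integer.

1 Syncope: [kovfukit] → [kovfkit]
2 Stop Lenition: no change — [kovfkit]
3 Progressive Voicing Assimilation: [kovfkit] → [kovvgit]
Rule 3 changed 2 position(s).

2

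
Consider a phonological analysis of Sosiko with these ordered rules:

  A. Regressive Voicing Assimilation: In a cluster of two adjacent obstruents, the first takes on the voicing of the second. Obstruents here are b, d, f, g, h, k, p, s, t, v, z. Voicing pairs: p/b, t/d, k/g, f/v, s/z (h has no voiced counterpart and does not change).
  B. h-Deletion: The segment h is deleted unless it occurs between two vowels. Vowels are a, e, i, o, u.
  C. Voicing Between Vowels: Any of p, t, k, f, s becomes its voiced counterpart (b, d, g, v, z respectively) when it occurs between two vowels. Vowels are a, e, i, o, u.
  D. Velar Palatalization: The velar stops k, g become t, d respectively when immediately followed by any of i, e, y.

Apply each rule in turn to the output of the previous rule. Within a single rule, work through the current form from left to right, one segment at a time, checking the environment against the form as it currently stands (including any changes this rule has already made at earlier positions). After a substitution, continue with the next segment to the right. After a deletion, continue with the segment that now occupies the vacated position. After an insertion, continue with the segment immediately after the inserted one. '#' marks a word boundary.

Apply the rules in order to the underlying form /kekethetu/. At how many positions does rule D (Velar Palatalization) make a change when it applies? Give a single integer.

A Regressive Voicing Assimilation: no change — [kekethetu]
B h-Deletion: [kekethetu] → [keketetu]
C Voicing Between Vowels: [keketetu] → [kegededu]
D Velar Palatalization: [kegededu] → [tedededu]
Rule D changed 2 position(s).

2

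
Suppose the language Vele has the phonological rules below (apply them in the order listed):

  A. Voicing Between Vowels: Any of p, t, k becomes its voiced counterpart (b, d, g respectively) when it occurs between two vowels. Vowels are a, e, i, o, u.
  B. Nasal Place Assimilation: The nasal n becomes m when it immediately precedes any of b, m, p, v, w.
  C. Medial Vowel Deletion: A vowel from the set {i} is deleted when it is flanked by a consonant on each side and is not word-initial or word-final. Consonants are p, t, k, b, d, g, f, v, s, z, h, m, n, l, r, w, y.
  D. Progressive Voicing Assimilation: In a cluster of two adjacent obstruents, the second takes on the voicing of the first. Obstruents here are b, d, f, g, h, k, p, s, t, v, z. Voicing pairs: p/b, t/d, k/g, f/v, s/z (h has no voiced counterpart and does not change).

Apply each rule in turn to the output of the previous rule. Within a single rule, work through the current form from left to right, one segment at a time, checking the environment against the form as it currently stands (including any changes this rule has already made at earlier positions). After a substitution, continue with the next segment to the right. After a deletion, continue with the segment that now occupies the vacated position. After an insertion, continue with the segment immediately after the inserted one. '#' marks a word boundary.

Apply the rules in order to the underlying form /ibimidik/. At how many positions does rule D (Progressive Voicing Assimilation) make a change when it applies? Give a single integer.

A Voicing Between Vowels: no change — [ibimidik]
B Nasal Place Assimilation: no change — [ibimidik]
C Medial Vowel Deletion: [ibimidik] → [ibmdk]
D Progressive Voicing Assimilation: [ibmdk] → [ibmdg]
Rule D changed 1 position(s).

1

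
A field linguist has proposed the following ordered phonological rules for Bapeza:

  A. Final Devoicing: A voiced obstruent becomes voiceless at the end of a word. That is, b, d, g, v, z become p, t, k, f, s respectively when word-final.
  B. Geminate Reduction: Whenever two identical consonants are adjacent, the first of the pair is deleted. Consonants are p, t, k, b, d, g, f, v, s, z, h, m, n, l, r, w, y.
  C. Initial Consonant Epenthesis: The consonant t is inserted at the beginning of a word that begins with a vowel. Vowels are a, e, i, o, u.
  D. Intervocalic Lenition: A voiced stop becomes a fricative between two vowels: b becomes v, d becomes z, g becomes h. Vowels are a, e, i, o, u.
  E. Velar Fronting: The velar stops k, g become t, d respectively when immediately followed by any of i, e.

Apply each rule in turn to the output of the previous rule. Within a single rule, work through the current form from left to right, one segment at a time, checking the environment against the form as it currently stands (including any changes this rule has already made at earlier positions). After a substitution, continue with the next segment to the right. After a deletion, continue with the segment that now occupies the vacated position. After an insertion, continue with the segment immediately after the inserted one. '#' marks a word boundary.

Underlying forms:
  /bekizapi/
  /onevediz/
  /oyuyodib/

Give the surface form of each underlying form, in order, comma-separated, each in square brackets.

[betizapi], [tonevezis], [toyuyozip]

/bekizapi/:
  A Final Devoicing: no change — [bekizapi]
  B Geminate Reduction: no change — [bekizapi]
  C Initial Consonant Epenthesis: no change — [bekizapi]
  D Intervocalic Lenition: no change — [bekizapi]
  E Velar Fronting: [bekizapi] → [betizapi]
/onevediz/:
  A Final Devoicing: [onevediz] → [onevedis]
  B Geminate Reduction: no change — [onevedis]
  C Initial Consonant Epenthesis: [onevedis] → [tonevedis]
  D Intervocalic Lenition: [tonevedis] → [tonevezis]
  E Velar Fronting: no change — [tonevezis]
/oyuyodib/:
  A Final Devoicing: [oyuyodib] → [oyuyodip]
  B Geminate Reduction: no change — [oyuyodip]
  C Initial Consonant Epenthesis: [oyuyodip] → [toyuyodip]
  D Intervocalic Lenition: [toyuyodip] → [toyuyozip]
  E Velar Fronting: no change — [toyuyozip]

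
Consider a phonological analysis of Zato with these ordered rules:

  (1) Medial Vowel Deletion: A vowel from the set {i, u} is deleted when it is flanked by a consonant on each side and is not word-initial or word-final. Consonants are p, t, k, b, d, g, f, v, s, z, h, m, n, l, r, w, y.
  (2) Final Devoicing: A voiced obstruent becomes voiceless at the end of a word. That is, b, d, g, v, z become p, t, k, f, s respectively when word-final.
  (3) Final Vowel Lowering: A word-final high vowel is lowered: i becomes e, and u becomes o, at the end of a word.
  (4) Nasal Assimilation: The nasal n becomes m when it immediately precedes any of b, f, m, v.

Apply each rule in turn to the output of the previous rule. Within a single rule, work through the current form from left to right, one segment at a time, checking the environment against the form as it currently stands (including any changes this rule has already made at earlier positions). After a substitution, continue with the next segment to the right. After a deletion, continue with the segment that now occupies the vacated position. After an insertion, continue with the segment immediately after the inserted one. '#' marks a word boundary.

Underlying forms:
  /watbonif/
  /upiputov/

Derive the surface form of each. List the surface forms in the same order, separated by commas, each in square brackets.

/watbonif/:
  (1) Medial Vowel Deletion: [watbonif] → [watbonf]
  (2) Final Devoicing: no change — [watbonf]
  (3) Final Vowel Lowering: no change — [watbonf]
  (4) Nasal Assimilation: [watbonf] → [watbomf]
/upiputov/:
  (1) Medial Vowel Deletion: [upiputov] → [upptov]
  (2) Final Devoicing: [upptov] → [upptof]
  (3) Final Vowel Lowering: no change — [upptof]
  (4) Nasal Assimilation: no change — [upptof]

[watbomf], [upptof]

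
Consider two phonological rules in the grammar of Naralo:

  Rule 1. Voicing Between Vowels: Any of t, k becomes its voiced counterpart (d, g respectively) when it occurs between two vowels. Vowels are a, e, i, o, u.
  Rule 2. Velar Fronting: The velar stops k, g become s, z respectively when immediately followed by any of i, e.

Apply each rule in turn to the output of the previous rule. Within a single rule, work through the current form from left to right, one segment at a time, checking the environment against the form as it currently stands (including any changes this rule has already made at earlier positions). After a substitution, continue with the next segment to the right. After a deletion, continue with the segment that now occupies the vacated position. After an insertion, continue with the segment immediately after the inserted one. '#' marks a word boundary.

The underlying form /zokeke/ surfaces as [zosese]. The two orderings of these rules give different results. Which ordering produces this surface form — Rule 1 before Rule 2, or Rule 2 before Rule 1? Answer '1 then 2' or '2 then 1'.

2 then 1

Order 1 then 2:
  1 Voicing Between Vowels: [zokeke] → [zogege]
  2 Velar Fronting: [zogege] → [zozeze]
  result: [zozeze]
Order 2 then 1:
  2 Velar Fronting: [zokeke] → [zosese]
  1 Voicing Between Vowels: no change — [zosese]
  result: [zosese]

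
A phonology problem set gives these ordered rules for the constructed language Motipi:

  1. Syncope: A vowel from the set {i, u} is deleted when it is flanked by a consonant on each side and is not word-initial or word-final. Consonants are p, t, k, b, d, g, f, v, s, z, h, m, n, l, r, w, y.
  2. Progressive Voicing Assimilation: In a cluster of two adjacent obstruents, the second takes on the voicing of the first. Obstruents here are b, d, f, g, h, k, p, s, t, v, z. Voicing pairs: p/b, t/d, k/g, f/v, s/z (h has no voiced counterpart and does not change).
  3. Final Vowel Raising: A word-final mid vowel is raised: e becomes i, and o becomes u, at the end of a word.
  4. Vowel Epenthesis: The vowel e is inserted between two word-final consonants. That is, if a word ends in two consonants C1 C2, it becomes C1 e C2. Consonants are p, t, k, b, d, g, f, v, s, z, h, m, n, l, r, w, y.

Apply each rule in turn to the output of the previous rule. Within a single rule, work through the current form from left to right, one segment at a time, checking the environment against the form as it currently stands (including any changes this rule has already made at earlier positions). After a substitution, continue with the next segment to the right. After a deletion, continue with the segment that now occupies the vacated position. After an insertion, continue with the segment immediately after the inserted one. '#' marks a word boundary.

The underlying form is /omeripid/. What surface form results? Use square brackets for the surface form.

1 Syncope: [omeripid] → [omerpd]
2 Progressive Voicing Assimilation: [omerpd] → [omerpt]
3 Final Vowel Raising: no change — [omerpt]
4 Vowel Epenthesis: [omerpt] → [omerpet]

[omerpet]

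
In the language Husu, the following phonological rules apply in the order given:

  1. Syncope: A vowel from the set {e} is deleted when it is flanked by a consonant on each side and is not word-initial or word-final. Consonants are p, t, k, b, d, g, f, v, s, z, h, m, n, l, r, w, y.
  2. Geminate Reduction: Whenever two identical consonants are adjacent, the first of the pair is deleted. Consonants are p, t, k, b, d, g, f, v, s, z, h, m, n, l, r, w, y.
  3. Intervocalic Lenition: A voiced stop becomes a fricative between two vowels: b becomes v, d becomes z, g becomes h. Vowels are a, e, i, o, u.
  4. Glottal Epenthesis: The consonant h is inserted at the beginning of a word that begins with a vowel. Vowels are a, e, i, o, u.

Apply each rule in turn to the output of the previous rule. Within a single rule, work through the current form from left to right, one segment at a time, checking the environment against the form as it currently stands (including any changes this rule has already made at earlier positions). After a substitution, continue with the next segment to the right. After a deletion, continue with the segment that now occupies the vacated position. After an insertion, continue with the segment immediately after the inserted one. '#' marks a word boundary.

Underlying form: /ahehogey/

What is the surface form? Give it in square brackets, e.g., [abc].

[hahogy]

1 Syncope: [ahehogey] → [ahhogy]
2 Geminate Reduction: [ahhogy] → [ahogy]
3 Intervocalic Lenition: no change — [ahogy]
4 Glottal Epenthesis: [ahogy] → [hahogy]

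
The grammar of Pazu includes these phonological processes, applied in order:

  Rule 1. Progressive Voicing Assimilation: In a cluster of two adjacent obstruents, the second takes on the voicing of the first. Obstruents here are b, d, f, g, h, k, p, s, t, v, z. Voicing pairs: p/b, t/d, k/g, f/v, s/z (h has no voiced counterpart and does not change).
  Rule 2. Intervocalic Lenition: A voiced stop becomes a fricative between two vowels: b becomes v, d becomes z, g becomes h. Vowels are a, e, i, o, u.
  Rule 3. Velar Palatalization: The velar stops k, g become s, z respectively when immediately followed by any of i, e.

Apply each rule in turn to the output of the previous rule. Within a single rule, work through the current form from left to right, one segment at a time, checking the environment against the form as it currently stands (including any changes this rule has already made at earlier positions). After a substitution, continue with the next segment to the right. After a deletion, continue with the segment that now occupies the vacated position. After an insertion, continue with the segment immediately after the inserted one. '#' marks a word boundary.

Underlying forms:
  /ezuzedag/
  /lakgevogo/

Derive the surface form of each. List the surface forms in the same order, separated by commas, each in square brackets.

/ezuzedag/:
  Rule 1 Progressive Voicing Assimilation: no change — [ezuzedag]
  Rule 2 Intervocalic Lenition: [ezuzedag] → [ezuzezag]
  Rule 3 Velar Palatalization: no change — [ezuzezag]
/lakgevogo/:
  Rule 1 Progressive Voicing Assimilation: [lakgevogo] → [lakkevogo]
  Rule 2 Intervocalic Lenition: [lakkevogo] → [lakkevoho]
  Rule 3 Velar Palatalization: [lakkevoho] → [laksevoho]

[ezuzezag], [laksevoho]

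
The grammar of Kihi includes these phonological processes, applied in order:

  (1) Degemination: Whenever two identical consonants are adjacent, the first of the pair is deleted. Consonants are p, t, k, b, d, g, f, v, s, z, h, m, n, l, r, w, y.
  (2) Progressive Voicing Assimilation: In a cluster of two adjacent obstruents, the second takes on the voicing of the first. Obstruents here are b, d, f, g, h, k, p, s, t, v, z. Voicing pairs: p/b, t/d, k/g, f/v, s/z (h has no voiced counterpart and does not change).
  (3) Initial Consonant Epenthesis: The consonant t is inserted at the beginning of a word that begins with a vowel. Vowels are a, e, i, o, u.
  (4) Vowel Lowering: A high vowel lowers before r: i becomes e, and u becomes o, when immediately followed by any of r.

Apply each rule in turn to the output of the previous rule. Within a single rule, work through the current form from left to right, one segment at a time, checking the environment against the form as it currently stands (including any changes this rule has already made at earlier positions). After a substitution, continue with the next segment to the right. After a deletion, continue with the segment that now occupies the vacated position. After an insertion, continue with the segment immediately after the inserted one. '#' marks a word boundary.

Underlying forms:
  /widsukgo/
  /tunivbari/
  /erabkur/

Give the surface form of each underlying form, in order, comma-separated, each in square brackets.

/widsukgo/:
  (1) Degemination: no change — [widsukgo]
  (2) Progressive Voicing Assimilation: [widsukgo] → [widzukko]
  (3) Initial Consonant Epenthesis: no change — [widzukko]
  (4) Vowel Lowering: no change — [widzukko]
/tunivbari/:
  (1) Degemination: no change — [tunivbari]
  (2) Progressive Voicing Assimilation: no change — [tunivbari]
  (3) Initial Consonant Epenthesis: no change — [tunivbari]
  (4) Vowel Lowering: no change — [tunivbari]
/erabkur/:
  (1) Degemination: no change — [erabkur]
  (2) Progressive Voicing Assimilation: [erabkur] → [erabgur]
  (3) Initial Consonant Epenthesis: [erabgur] → [terabgur]
  (4) Vowel Lowering: [terabgur] → [terabgor]

[widzukko], [tunivbari], [terabgor]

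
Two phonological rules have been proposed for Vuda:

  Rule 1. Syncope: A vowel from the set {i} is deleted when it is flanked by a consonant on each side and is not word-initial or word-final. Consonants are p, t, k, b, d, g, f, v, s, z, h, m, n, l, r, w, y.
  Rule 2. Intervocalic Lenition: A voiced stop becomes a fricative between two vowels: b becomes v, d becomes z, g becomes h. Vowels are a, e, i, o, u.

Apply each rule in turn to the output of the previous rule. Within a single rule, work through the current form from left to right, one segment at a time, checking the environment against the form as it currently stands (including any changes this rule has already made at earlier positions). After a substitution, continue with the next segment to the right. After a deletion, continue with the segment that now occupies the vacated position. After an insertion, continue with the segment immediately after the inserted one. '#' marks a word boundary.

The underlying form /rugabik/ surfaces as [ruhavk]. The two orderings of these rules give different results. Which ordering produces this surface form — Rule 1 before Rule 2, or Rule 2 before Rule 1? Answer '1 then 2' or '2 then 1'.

2 then 1

Order 1 then 2:
  1 Syncope: [rugabik] → [rugabk]
  2 Intervocalic Lenition: [rugabk] → [ruhabk]
  result: [ruhabk]
Order 2 then 1:
  2 Intervocalic Lenition: [rugabik] → [ruhavik]
  1 Syncope: [ruhavik] → [ruhavk]
  result: [ruhavk]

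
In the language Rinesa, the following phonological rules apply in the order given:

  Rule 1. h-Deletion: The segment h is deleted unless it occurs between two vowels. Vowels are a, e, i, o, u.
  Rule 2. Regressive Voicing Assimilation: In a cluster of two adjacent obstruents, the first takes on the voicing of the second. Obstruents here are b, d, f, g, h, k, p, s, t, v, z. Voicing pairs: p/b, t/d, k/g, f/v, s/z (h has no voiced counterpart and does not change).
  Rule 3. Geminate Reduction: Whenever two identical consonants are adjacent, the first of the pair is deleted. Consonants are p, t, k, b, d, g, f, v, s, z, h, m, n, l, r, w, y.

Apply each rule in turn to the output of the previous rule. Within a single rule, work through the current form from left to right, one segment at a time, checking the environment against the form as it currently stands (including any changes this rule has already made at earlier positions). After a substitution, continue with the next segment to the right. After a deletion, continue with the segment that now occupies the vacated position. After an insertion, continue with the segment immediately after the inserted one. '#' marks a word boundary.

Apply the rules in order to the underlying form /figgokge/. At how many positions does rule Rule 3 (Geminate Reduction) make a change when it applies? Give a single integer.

2

Rule 1 h-Deletion: no change — [figgokge]
Rule 2 Regressive Voicing Assimilation: [figgokge] → [figgogge]
Rule 3 Geminate Reduction: [figgogge] → [figoge]
Rule Rule 3 changed 2 position(s).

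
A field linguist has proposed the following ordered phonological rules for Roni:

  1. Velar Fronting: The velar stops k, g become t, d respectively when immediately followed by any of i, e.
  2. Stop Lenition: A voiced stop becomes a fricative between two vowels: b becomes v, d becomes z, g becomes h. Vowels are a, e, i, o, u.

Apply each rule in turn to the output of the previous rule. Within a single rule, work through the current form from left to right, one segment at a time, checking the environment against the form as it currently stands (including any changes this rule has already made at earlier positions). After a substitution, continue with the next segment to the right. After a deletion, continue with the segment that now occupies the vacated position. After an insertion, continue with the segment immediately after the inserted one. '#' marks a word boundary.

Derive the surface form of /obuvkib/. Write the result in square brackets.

1 Velar Fronting: [obuvkib] → [obuvtib]
2 Stop Lenition: [obuvtib] → [ovuvtib]

[ovuvtib]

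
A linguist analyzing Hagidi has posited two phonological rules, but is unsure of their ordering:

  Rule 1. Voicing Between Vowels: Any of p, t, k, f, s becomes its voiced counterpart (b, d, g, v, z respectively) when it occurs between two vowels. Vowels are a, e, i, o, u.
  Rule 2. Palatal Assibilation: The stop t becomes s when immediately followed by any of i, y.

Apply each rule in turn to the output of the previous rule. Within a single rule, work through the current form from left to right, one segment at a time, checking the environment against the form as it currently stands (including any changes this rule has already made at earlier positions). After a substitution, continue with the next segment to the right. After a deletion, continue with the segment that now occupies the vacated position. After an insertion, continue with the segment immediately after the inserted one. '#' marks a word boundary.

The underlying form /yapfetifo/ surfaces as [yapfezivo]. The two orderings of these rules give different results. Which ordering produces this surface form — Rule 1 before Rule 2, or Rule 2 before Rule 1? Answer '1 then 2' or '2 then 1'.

2 then 1

Order 1 then 2:
  1 Voicing Between Vowels: [yapfetifo] → [yapfedivo]
  2 Palatal Assibilation: no change — [yapfedivo]
  result: [yapfedivo]
Order 2 then 1:
  2 Palatal Assibilation: [yapfetifo] → [yapfesifo]
  1 Voicing Between Vowels: [yapfesifo] → [yapfezivo]
  result: [yapfezivo]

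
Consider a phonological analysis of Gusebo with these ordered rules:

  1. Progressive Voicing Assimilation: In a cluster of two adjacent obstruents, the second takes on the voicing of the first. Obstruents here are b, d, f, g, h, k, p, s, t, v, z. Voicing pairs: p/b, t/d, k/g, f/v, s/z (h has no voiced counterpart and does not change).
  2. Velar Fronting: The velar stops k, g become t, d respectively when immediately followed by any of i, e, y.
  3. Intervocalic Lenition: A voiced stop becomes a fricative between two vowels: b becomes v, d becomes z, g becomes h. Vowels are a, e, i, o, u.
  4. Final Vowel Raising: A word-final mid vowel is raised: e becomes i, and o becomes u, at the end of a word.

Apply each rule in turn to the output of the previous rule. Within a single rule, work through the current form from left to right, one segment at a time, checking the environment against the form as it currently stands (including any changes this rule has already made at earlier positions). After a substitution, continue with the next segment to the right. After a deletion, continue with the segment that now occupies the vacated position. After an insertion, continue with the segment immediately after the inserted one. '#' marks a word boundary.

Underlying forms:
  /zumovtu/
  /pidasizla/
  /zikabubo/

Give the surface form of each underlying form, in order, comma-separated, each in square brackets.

[zumovdu], [pizasizla], [zikavuvu]

/zumovtu/:
  1 Progressive Voicing Assimilation: [zumovtu] → [zumovdu]
  2 Velar Fronting: no change — [zumovdu]
  3 Intervocalic Lenition: no change — [zumovdu]
  4 Final Vowel Raising: no change — [zumovdu]
/pidasizla/:
  1 Progressive Voicing Assimilation: no change — [pidasizla]
  2 Velar Fronting: no change — [pidasizla]
  3 Intervocalic Lenition: [pidasizla] → [pizasizla]
  4 Final Vowel Raising: no change — [pizasizla]
/zikabubo/:
  1 Progressive Voicing Assimilation: no change — [zikabubo]
  2 Velar Fronting: no change — [zikabubo]
  3 Intervocalic Lenition: [zikabubo] → [zikavuvo]
  4 Final Vowel Raising: [zikavuvo] → [zikavuvu]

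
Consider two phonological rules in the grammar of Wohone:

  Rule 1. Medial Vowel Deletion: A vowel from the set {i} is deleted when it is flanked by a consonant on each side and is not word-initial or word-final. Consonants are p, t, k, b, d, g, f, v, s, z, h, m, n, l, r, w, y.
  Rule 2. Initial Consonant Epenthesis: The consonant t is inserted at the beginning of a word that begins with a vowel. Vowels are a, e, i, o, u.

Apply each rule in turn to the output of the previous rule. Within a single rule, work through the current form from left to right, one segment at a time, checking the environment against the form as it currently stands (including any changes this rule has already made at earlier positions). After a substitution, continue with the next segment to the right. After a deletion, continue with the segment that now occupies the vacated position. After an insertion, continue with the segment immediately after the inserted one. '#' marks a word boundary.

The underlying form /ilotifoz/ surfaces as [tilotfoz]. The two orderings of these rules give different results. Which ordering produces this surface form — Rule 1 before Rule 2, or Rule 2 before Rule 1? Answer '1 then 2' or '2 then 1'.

1 then 2

Order 1 then 2:
  1 Medial Vowel Deletion: [ilotifoz] → [ilotfoz]
  2 Initial Consonant Epenthesis: [ilotfoz] → [tilotfoz]
  result: [tilotfoz]
Order 2 then 1:
  2 Initial Consonant Epenthesis: [ilotifoz] → [tilotifoz]
  1 Medial Vowel Deletion: [tilotifoz] → [tlotfoz]
  result: [tlotfoz]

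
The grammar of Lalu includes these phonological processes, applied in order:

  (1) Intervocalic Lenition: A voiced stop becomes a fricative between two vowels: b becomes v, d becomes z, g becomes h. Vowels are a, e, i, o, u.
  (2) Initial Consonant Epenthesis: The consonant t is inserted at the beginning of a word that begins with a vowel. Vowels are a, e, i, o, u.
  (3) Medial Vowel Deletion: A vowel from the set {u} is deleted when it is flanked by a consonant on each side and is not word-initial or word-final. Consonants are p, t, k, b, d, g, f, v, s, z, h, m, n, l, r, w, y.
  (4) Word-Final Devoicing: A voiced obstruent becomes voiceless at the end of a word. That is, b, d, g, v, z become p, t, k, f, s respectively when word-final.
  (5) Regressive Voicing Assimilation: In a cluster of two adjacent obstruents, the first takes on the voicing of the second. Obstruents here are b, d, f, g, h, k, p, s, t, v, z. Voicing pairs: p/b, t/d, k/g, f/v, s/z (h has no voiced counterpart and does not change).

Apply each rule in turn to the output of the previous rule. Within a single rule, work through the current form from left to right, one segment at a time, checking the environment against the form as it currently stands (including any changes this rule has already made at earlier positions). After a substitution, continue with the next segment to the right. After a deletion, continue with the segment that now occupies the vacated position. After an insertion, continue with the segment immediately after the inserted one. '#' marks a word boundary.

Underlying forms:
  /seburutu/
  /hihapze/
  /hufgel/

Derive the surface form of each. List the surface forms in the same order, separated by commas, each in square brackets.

[sevrtu], [hihabze], [hvgel]

/seburutu/:
  (1) Intervocalic Lenition: [seburutu] → [sevurutu]
  (2) Initial Consonant Epenthesis: no change — [sevurutu]
  (3) Medial Vowel Deletion: [sevurutu] → [sevrtu]
  (4) Word-Final Devoicing: no change — [sevrtu]
  (5) Regressive Voicing Assimilation: no change — [sevrtu]
/hihapze/:
  (1) Intervocalic Lenition: no change — [hihapze]
  (2) Initial Consonant Epenthesis: no change — [hihapze]
  (3) Medial Vowel Deletion: no change — [hihapze]
  (4) Word-Final Devoicing: no change — [hihapze]
  (5) Regressive Voicing Assimilation: [hihapze] → [hihabze]
/hufgel/:
  (1) Intervocalic Lenition: no change — [hufgel]
  (2) Initial Consonant Epenthesis: no change — [hufgel]
  (3) Medial Vowel Deletion: [hufgel] → [hfgel]
  (4) Word-Final Devoicing: no change — [hfgel]
  (5) Regressive Voicing Assimilation: [hfgel] → [hvgel]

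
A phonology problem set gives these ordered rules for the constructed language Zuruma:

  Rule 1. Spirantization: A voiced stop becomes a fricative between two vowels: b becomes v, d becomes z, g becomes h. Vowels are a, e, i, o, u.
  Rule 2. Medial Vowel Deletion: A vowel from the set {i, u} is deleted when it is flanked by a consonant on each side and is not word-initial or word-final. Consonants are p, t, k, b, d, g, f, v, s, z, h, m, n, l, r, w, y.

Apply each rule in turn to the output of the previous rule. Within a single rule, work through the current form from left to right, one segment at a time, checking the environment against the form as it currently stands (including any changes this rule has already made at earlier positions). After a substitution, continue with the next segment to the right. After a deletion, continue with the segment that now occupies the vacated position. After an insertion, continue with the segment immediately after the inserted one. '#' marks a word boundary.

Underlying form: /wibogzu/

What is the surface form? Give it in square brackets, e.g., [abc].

[wvogzu]

Rule 1 Spirantization: [wibogzu] → [wivogzu]
Rule 2 Medial Vowel Deletion: [wivogzu] → [wvogzu]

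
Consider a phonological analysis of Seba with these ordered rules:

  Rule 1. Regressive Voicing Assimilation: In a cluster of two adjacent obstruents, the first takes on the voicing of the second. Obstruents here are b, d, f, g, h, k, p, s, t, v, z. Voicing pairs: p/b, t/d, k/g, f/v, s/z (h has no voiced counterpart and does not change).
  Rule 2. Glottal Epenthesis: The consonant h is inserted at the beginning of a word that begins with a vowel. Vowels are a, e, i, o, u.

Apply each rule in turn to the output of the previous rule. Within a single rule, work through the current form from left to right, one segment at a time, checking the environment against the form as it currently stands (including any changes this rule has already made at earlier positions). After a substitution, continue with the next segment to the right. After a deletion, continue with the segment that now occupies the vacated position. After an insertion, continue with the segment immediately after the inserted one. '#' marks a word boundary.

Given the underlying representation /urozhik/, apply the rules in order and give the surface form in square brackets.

[huroshik]

Rule 1 Regressive Voicing Assimilation: [urozhik] → [uroshik]
Rule 2 Glottal Epenthesis: [uroshik] → [huroshik]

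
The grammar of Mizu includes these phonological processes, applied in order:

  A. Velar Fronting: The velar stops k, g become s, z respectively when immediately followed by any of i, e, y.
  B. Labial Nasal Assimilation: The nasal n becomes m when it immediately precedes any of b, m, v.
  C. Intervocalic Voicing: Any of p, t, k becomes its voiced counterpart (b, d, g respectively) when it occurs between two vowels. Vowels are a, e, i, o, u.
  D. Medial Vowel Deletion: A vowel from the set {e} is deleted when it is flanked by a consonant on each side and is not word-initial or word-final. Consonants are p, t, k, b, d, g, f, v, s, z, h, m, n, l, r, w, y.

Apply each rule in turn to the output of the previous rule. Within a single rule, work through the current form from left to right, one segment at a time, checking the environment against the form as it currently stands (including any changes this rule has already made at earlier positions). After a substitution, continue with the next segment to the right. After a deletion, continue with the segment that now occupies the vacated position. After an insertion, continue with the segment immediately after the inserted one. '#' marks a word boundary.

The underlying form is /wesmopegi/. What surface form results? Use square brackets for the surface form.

A Velar Fronting: [wesmopegi] → [wesmopezi]
B Labial Nasal Assimilation: no change — [wesmopezi]
C Intervocalic Voicing: [wesmopezi] → [wesmobezi]
D Medial Vowel Deletion: [wesmobezi] → [wsmobzi]

[wsmobzi]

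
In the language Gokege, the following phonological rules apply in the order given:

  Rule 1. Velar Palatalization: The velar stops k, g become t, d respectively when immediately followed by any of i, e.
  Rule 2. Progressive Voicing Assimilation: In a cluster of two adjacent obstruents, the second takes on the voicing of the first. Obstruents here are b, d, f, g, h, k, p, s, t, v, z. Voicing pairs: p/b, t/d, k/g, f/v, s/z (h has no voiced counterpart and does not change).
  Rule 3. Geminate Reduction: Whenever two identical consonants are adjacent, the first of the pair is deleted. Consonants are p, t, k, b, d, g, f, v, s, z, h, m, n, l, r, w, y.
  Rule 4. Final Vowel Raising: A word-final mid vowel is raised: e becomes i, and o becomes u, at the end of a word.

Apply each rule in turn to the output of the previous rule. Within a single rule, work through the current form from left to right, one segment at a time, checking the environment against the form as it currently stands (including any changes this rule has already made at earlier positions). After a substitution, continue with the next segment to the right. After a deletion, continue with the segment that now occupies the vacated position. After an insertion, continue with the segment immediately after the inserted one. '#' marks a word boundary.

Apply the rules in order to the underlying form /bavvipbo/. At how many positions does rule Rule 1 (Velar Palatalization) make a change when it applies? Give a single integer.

0

Rule 1 Velar Palatalization: no change — [bavvipbo]
Rule 2 Progressive Voicing Assimilation: [bavvipbo] → [bavvippo]
Rule 3 Geminate Reduction: [bavvippo] → [bavipo]
Rule 4 Final Vowel Raising: [bavipo] → [bavipu]
Rule Rule 1 changed 0 position(s).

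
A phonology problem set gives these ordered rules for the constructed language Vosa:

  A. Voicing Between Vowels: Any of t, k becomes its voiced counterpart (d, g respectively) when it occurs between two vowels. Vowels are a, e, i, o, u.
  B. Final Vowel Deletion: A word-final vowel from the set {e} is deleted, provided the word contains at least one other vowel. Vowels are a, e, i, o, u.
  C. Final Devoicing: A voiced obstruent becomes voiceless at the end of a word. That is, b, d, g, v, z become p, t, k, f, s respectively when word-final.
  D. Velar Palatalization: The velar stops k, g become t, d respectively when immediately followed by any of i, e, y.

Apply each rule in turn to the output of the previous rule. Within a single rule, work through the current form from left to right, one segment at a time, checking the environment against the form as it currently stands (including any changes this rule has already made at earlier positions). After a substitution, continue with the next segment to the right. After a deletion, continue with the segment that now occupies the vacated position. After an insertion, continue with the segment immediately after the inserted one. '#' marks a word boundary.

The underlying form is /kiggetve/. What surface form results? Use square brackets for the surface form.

[tigdetf]

A Voicing Between Vowels: no change — [kiggetve]
B Final Vowel Deletion: [kiggetve] → [kiggetv]
C Final Devoicing: [kiggetv] → [kiggetf]
D Velar Palatalization: [kiggetf] → [tigdetf]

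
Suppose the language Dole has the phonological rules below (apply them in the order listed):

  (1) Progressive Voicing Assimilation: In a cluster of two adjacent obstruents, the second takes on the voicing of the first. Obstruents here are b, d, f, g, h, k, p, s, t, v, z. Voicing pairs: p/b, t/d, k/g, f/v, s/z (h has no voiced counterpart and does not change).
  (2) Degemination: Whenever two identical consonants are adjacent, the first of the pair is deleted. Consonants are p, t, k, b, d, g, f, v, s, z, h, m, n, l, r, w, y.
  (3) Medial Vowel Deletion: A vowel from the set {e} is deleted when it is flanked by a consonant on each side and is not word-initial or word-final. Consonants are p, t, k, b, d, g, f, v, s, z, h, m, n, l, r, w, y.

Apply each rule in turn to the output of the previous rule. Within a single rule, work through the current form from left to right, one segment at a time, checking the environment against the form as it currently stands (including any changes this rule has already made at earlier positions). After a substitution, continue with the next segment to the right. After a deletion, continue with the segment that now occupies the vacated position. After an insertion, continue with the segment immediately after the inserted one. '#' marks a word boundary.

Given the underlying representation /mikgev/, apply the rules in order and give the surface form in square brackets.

(1) Progressive Voicing Assimilation: [mikgev] → [mikkev]
(2) Degemination: [mikkev] → [mikev]
(3) Medial Vowel Deletion: [mikev] → [mikv]

[mikv]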